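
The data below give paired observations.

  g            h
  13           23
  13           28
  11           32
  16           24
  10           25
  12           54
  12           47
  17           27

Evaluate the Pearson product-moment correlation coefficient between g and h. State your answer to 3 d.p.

n = 8, Σg = 104, Σh = 260, Σg² = 1392, Σh² = 9392, Σgh = 3320
nΣgh − ΣgΣh = 26560 − 27040 = -480
nΣg² − (Σg)² = 11136 − 10816 = 320; nΣh² − (Σh)² = 75136 − 67600 = 7536
r = -480 / √(320 × 7536) = -480 / 1552.9070 ≈ -0.309

-0.309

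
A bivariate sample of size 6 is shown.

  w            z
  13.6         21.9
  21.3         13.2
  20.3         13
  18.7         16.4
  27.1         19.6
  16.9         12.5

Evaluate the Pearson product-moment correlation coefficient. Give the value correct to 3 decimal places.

-0.069

n = 6, Σw = 117.9, Σz = 96.6, Σw² = 2420.45, Σz² = 1632.22, Σwz = 1891.99
nΣwz − ΣwΣz = 11351.94 − 11389.14 = -37.2
nΣw² − (Σw)² = 14522.7 − 13900.41 = 622.29; nΣz² − (Σz)² = 9793.32 − 9331.56 = 461.76
r = -37.2 / √(622.29 × 461.76) = -37.2 / 536.0491 ≈ -0.069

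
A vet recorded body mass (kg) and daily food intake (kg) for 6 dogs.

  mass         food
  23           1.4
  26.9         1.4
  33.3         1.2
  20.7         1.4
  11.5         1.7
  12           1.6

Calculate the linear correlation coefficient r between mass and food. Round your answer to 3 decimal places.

-0.960

n = 6, Σx = 127.4, Σy = 8.7, Σx² = 3066.24, Σy² = 12.77, Σxy = 177.55
nΣxy − ΣxΣy = 1065.3 − 1108.38 = -43.08
nΣx² − (Σx)² = 18397.44 − 16230.76 = 2166.68; nΣy² − (Σy)² = 76.62 − 75.69 = 0.93
r = -43.08 / √(2166.68 × 0.93) = -43.08 / 44.8889 ≈ -0.960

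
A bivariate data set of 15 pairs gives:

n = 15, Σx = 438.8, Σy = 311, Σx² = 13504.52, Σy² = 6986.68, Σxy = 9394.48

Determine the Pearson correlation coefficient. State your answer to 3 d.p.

0.495

r = (nΣxy − ΣxΣy) / √[(nΣx² − (Σx)²)(nΣy² − (Σy)²)]
Numerator: 15×9394.48 − 438.8×311 = 4450.4
Denominator: √[(202567.8 − 192545.44)(104800.2 − 96721)] = √[10022.36 × 8079.2] = 8998.4805
r = 4450.4 / 8998.4805 ≈ 0.495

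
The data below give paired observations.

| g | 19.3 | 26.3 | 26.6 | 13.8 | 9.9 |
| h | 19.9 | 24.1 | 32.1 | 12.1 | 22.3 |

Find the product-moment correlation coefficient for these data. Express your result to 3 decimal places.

n = 5, Σg = 95.9, Σh = 110.5, Σg² = 2060.19, Σh² = 2650.93, Σgh = 2259.51
nΣgh − ΣgΣh = 11297.55 − 10596.95 = 700.6
nΣg² − (Σg)² = 10300.95 − 9196.81 = 1104.14; nΣh² − (Σh)² = 13254.65 − 12210.25 = 1044.4
r = 700.6 / √(1104.14 × 1044.4) = 700.6 / 1073.8547 ≈ 0.652

0.652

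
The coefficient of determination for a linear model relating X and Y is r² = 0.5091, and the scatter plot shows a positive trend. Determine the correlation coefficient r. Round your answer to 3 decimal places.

0.714

|r| = √0.5091 = 0.714
The association is positive, so r = 0.714.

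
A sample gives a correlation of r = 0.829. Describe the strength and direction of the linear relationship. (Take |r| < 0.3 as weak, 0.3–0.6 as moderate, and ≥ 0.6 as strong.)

strong positive

r = 0.829 > 0 so the relationship is positive.
|r| = 0.829, which falls in the strong range.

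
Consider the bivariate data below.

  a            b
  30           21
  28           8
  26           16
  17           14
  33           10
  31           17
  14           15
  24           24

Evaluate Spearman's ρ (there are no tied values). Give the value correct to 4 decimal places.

-0.0714

Rank a: 6, 5, 4, 2, 8, 7, 1, 3
Rank b: 7, 1, 5, 3, 2, 6, 4, 8
d = rank(a) − rank(b): -1, 4, -1, -1, 6, 1, -3, -5; Σd² = 90
ρ = 1 − 6Σd² / [n(n²−1)] = 1 − 6×90 / (8×63) = 1 − 540/504 ≈ -0.0714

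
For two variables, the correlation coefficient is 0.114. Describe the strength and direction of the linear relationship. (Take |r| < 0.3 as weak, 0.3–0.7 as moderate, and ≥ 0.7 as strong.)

r = 0.114 > 0 so the relationship is positive.
|r| = 0.114, which falls in the weak range.

weak positive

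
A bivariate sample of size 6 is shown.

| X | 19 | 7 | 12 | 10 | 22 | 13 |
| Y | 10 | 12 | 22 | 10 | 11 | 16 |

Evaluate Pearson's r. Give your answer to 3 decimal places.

n = 6, ΣX = 83, ΣY = 81, ΣX² = 1307, ΣY² = 1205, ΣXY = 1088
nΣXY − ΣXΣY = 6528 − 6723 = -195
nΣX² − (ΣX)² = 7842 − 6889 = 953; nΣY² − (ΣY)² = 7230 − 6561 = 669
r = -195 / √(953 × 669) = -195 / 798.4717 ≈ -0.244

-0.244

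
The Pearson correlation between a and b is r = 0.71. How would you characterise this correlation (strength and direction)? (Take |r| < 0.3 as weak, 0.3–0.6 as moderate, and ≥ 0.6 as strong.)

r = 0.71 > 0 so the relationship is positive.
|r| = 0.71, which falls in the strong range.

strong positive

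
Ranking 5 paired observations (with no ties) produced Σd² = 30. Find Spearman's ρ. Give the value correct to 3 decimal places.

-0.500

ρ = 1 − 6Σd² / [n(n²−1)] = 1 − 6×30 / (5×24)
  = 1 − 180/120 = 1 − 1.5000 ≈ -0.500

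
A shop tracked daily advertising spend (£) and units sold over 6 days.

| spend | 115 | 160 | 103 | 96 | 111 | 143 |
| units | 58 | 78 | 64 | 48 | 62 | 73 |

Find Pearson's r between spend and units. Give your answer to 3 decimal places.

n = 6, Σx = 728, Σy = 383, Σx² = 91420, Σy² = 25021, Σxy = 47671
nΣxy − ΣxΣy = 286026 − 278824 = 7202
nΣx² − (Σx)² = 548520 − 529984 = 18536; nΣy² − (Σy)² = 150126 − 146689 = 3437
r = 7202 / √(18536 × 3437) = 7202 / 7981.7437 ≈ 0.902

0.902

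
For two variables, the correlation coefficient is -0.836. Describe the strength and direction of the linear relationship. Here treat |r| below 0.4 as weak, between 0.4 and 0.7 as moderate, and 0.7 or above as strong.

r = -0.836 < 0 so the relationship is negative.
|r| = 0.836, which falls in the strong range.

strong negative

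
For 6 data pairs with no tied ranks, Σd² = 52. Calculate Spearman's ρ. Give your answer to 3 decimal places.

-0.486

ρ = 1 − 6Σd² / [n(n²−1)] = 1 − 6×52 / (6×35)
  = 1 − 312/210 = 1 − 1.4857 ≈ -0.486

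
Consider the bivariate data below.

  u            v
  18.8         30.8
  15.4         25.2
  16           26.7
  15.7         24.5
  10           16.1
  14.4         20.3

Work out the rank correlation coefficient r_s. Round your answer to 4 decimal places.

0.9429

Rank u: 6, 3, 5, 4, 1, 2
Rank v: 6, 4, 5, 3, 1, 2
d = rank(u) − rank(v): 0, -1, 0, 1, 0, 0; Σd² = 2
ρ = 1 − 6Σd² / [n(n²−1)] = 1 − 6×2 / (6×35) = 1 − 12/210 ≈ 0.9429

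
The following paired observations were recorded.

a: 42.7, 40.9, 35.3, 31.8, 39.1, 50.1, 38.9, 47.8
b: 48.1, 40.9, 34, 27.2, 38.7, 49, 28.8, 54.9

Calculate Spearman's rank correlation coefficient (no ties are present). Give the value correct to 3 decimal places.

Rank a: 6, 5, 2, 1, 4, 8, 3, 7
Rank b: 6, 5, 3, 1, 4, 7, 2, 8
d = rank(a) − rank(b): 0, 0, -1, 0, 0, 1, 1, -1; Σd² = 4
ρ = 1 − 6Σd² / [n(n²−1)] = 1 − 6×4 / (8×63) = 1 − 24/504 ≈ 0.952

0.952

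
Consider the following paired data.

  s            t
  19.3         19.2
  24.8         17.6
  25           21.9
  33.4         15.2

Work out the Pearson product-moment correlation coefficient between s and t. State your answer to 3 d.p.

n = 4, Σs = 102.5, Σt = 73.9, Σs² = 2728.09, Σt² = 1389.05, Σst = 1862.22
nΣst − ΣsΣt = 7448.88 − 7574.75 = -125.87
nΣs² − (Σs)² = 10912.36 − 10506.25 = 406.11; nΣt² − (Σt)² = 5556.2 − 5461.21 = 94.99
r = -125.87 / √(406.11 × 94.99) = -125.87 / 196.4087 ≈ -0.641

-0.641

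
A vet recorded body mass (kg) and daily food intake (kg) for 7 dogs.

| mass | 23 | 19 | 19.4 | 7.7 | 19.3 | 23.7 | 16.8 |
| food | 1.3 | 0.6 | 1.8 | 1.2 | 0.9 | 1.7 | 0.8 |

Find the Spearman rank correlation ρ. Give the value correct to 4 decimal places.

Rank mass: 6, 3, 5, 1, 4, 7, 2
Rank food: 5, 1, 7, 4, 3, 6, 2
d = rank(mass) − rank(food): 1, 2, -2, -3, 1, 1, 0; Σd² = 20
ρ = 1 − 6Σd² / [n(n²−1)] = 1 − 6×20 / (7×48) = 1 − 120/336 ≈ 0.6429

0.6429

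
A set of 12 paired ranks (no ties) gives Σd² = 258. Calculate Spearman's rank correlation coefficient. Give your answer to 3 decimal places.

0.098

ρ = 1 − 6Σd² / [n(n²−1)] = 1 − 6×258 / (12×143)
  = 1 − 1548/1716 = 1 − 0.9021 ≈ 0.098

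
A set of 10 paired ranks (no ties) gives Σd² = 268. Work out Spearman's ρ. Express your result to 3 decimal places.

ρ = 1 − 6Σd² / [n(n²−1)] = 1 − 6×268 / (10×99)
  = 1 − 1608/990 = 1 − 1.6242 ≈ -0.624

-0.624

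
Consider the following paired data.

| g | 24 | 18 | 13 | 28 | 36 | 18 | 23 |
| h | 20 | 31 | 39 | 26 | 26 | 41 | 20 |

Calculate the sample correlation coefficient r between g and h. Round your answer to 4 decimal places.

-0.6065

n = 7, Σg = 160, Σh = 203, Σg² = 4002, Σh² = 6315, Σgh = 4407
nΣgh − ΣgΣh = 30849 − 32480 = -1631
nΣg² − (Σg)² = 28014 − 25600 = 2414; nΣh² − (Σh)² = 44205 − 41209 = 2996
r = -1631 / √(2414 × 2996) = -1631 / 2689.3018 ≈ -0.6065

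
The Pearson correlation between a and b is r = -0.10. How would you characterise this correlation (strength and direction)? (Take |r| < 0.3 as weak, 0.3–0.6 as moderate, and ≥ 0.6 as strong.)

weak negative

r = -0.10 < 0 so the relationship is negative.
|r| = 0.10, which falls in the weak range.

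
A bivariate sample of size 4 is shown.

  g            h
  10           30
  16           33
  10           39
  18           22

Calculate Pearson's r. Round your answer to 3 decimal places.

n = 4, Σg = 54, Σh = 124, Σg² = 780, Σh² = 3994, Σgh = 1614
nΣgh − ΣgΣh = 6456 − 6696 = -240
nΣg² − (Σg)² = 3120 − 2916 = 204; nΣh² − (Σh)² = 15976 − 15376 = 600
r = -240 / √(204 × 600) = -240 / 349.8571 ≈ -0.686

-0.686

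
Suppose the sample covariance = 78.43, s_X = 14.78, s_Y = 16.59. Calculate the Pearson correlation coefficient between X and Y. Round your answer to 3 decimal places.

0.320

r = Cov(X,Y) / (s_X · s_Y) = 78.43 / (14.78 × 16.59)
  = 78.43 / 245.2002 ≈ 0.320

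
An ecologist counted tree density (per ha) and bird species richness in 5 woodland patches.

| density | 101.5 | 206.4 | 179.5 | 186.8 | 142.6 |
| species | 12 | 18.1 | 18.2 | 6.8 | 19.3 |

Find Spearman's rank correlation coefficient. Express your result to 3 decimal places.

Rank density: 1, 5, 3, 4, 2
Rank species: 2, 3, 4, 1, 5
d = rank(density) − rank(species): -1, 2, -1, 3, -3; Σd² = 24
ρ = 1 − 6Σd² / [n(n²−1)] = 1 − 6×24 / (5×24) = 1 − 144/120 ≈ -0.200

-0.200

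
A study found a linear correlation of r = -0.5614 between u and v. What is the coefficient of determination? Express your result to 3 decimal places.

0.315

r² = (-0.5614)² = 0.315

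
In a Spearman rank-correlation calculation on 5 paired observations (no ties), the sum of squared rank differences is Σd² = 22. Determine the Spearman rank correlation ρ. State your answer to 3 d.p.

-0.100

ρ = 1 − 6Σd² / [n(n²−1)] = 1 − 6×22 / (5×24)
  = 1 − 132/120 = 1 − 1.1000 ≈ -0.100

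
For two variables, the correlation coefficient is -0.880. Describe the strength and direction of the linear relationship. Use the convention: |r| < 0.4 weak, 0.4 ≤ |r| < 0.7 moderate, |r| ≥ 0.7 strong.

strong negative

r = -0.880 < 0 so the relationship is negative.
|r| = 0.880, which falls in the strong range.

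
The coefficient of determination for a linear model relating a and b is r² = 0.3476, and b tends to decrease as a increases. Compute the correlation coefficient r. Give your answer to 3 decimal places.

|r| = √0.3476 = 0.590
The association is negative, so r = −0.590.

-0.590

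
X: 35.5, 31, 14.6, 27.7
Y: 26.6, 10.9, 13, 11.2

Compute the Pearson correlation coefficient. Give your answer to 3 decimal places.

0.514

n = 4, ΣX = 108.8, ΣY = 61.7, ΣX² = 3201.7, ΣY² = 1120.81, ΣXY = 1782.24
nΣXY − ΣXΣY = 7128.96 − 6712.96 = 416
nΣX² − (ΣX)² = 12806.8 − 11837.44 = 969.36; nΣY² − (ΣY)² = 4483.24 − 3806.89 = 676.35
r = 416 / √(969.36 × 676.35) = 416 / 809.7077 ≈ 0.514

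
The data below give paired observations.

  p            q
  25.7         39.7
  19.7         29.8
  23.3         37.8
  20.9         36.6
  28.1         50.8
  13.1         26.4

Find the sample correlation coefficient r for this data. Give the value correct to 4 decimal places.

0.9224

n = 6, Σp = 130.8, Σq = 221.1, Σp² = 2989.5, Σq² = 8510.13, Σpq = 5026.35
nΣpq − ΣpΣq = 30158.1 − 28919.88 = 1238.22
nΣp² − (Σp)² = 17937 − 17108.64 = 828.36; nΣq² − (Σq)² = 51060.78 − 48885.21 = 2175.57
r = 1238.22 / √(828.36 × 2175.57) = 1238.22 / 1342.4437 ≈ 0.9224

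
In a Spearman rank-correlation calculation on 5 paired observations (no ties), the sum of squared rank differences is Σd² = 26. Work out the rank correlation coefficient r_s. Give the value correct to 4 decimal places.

-0.3000

ρ = 1 − 6Σd² / [n(n²−1)] = 1 − 6×26 / (5×24)
  = 1 − 156/120 = 1 − 1.30000 ≈ -0.3000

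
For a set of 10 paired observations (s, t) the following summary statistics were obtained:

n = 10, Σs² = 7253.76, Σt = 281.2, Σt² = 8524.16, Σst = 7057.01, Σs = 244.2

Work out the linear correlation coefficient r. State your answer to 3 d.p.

r = (nΣst − ΣsΣt) / √[(nΣs² − (Σs)²)(nΣt² − (Σt)²)]
Numerator: 10×7057.01 − 244.2×281.2 = 1901.06
Denominator: √[(72537.6 − 59633.64)(85241.6 − 79073.44)] = √[12903.96 × 6168.16] = 8921.5296
r = 1901.06 / 8921.5296 ≈ 0.213

0.213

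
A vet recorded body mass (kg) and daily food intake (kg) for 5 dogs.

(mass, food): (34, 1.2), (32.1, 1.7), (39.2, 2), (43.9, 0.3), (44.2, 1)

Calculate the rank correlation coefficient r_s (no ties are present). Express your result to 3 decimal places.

-0.600

Rank mass: 2, 1, 3, 4, 5
Rank food: 3, 4, 5, 1, 2
d = rank(mass) − rank(food): -1, -3, -2, 3, 3; Σd² = 32
ρ = 1 − 6Σd² / [n(n²−1)] = 1 − 6×32 / (5×24) = 1 − 192/120 ≈ -0.600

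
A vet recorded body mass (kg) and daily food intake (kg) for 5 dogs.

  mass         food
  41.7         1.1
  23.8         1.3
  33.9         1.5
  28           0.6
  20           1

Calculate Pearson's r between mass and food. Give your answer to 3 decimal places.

n = 5, Σx = 147.4, Σy = 5.5, Σx² = 4638.54, Σy² = 6.51, Σxy = 164.46
nΣxy − ΣxΣy = 822.3 − 810.7 = 11.6
nΣx² − (Σx)² = 23192.7 − 21726.76 = 1465.94; nΣy² − (Σy)² = 32.55 − 30.25 = 2.3
r = 11.6 / √(1465.94 × 2.3) = 11.6 / 58.0660 ≈ 0.200

0.200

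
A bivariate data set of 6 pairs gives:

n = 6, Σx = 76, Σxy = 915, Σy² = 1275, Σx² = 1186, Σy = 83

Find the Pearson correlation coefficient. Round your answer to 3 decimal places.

-0.810

r = (nΣxy − ΣxΣy) / √[(nΣx² − (Σx)²)(nΣy² − (Σy)²)]
Numerator: 6×915 − 76×83 = -818
Denominator: √[(7116 − 5776)(7650 − 6889)] = √[1340 × 761] = 1009.8218
r = -818 / 1009.8218 ≈ -0.810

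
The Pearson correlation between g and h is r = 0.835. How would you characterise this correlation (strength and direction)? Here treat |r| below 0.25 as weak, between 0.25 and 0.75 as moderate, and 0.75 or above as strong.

r = 0.835 > 0 so the relationship is positive.
|r| = 0.835, which falls in the strong range.

strong positive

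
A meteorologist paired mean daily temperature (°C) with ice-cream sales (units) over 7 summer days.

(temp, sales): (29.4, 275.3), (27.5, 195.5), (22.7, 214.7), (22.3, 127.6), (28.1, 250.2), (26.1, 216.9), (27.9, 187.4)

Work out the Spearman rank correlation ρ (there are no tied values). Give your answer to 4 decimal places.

0.6786

Rank temp: 7, 4, 2, 1, 6, 3, 5
Rank sales: 7, 3, 4, 1, 6, 5, 2
d = rank(temp) − rank(sales): 0, 1, -2, 0, 0, -2, 3; Σd² = 18
ρ = 1 − 6Σd² / [n(n²−1)] = 1 − 6×18 / (7×48) = 1 − 108/336 ≈ 0.6786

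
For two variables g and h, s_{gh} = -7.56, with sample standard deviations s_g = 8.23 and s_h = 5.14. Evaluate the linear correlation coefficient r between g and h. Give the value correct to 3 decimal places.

r = Cov(g,h) / (s_g · s_h) = -7.56 / (8.23 × 5.14)
  = -7.56 / 42.3022 ≈ -0.179

-0.179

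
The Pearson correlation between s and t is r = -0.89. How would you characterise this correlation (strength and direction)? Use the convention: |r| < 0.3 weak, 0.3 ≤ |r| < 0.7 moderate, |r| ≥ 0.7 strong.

strong negative

r = -0.89 < 0 so the relationship is negative.
|r| = 0.89, which falls in the strong range.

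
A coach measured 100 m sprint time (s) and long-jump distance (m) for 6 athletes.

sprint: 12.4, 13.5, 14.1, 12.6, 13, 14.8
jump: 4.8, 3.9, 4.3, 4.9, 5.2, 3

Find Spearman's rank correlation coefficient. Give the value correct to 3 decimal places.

-0.714

Rank sprint: 1, 4, 5, 2, 3, 6
Rank jump: 4, 2, 3, 5, 6, 1
d = rank(sprint) − rank(jump): -3, 2, 2, -3, -3, 5; Σd² = 60
ρ = 1 − 6Σd² / [n(n²−1)] = 1 − 6×60 / (6×35) = 1 − 360/210 ≈ -0.714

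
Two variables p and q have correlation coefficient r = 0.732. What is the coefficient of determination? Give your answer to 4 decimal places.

0.5358

r² = (0.732)² = 0.5358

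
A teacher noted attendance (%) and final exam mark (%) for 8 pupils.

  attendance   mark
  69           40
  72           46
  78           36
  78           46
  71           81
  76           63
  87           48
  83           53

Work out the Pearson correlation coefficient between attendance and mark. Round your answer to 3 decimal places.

-0.187

n = 8, Σx = 614, Σy = 413, Σx² = 47388, Σy² = 22771, Σxy = 31582
nΣxy − ΣxΣy = 252656 − 253582 = -926
nΣx² − (Σx)² = 379104 − 376996 = 2108; nΣy² − (Σy)² = 182168 − 170569 = 11599
r = -926 / √(2108 × 11599) = -926 / 4944.7641 ≈ -0.187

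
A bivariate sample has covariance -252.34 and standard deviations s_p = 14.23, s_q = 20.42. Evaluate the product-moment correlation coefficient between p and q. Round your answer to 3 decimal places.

r = Cov(p,q) / (s_p · s_q) = -252.34 / (14.23 × 20.42)
  = -252.34 / 290.5766 ≈ -0.868

-0.868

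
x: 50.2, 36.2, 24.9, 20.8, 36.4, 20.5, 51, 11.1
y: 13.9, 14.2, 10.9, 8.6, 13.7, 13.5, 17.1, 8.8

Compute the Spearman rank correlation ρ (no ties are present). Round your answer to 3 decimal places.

0.810

Rank x: 7, 5, 4, 3, 6, 2, 8, 1
Rank y: 6, 7, 3, 1, 5, 4, 8, 2
d = rank(x) − rank(y): 1, -2, 1, 2, 1, -2, 0, -1; Σd² = 16
ρ = 1 − 6Σd² / [n(n²−1)] = 1 − 6×16 / (8×63) = 1 − 96/504 ≈ 0.810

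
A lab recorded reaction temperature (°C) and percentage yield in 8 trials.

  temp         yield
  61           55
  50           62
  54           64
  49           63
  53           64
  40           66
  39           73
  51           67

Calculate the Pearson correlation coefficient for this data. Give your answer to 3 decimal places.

-0.830

n = 8, Σx = 397, Σy = 514, Σx² = 20069, Σy² = 33204, Σxy = 25294
nΣxy − ΣxΣy = 202352 − 204058 = -1706
nΣx² − (Σx)² = 160552 − 157609 = 2943; nΣy² − (Σy)² = 265632 − 264196 = 1436
r = -1706 / √(2943 × 1436) = -1706 / 2055.7597 ≈ -0.830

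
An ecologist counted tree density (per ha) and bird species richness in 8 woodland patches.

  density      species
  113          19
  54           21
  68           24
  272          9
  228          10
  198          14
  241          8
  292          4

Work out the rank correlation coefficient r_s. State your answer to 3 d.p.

Rank density: 3, 1, 2, 7, 5, 4, 6, 8
Rank species: 6, 7, 8, 3, 4, 5, 2, 1
d = rank(density) − rank(species): -3, -6, -6, 4, 1, -1, 4, 7; Σd² = 164
ρ = 1 − 6Σd² / [n(n²−1)] = 1 − 6×164 / (8×63) = 1 − 984/504 ≈ -0.952

-0.952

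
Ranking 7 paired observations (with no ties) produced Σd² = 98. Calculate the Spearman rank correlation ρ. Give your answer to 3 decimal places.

-0.750

ρ = 1 − 6Σd² / [n(n²−1)] = 1 − 6×98 / (7×48)
  = 1 − 588/336 = 1 − 1.7500 ≈ -0.750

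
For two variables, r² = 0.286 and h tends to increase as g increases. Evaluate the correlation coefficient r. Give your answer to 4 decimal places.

|r| = √0.286 = 0.5348
The association is positive, so r = 0.5348.

0.5348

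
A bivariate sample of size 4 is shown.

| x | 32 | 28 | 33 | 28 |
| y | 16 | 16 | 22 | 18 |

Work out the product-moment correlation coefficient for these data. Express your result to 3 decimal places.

0.538

n = 4, Σx = 121, Σy = 72, Σx² = 3681, Σy² = 1320, Σxy = 2190
nΣxy − ΣxΣy = 8760 − 8712 = 48
nΣx² − (Σx)² = 14724 − 14641 = 83; nΣy² − (Σy)² = 5280 − 5184 = 96
r = 48 / √(83 × 96) = 48 / 89.2637 ≈ 0.538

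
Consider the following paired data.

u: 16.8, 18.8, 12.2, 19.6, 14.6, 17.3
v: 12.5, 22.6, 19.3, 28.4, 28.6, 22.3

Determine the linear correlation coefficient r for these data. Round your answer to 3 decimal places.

n = 6, Σu = 99.3, Σv = 133.7, Σu² = 1681.13, Σv² = 3161.31, Σuv = 2230.33
nΣuv − ΣuΣv = 13381.98 − 13276.41 = 105.57
nΣu² − (Σu)² = 10086.78 − 9860.49 = 226.29; nΣv² − (Σv)² = 18967.86 − 17875.69 = 1092.17
r = 105.57 / √(226.29 × 1092.17) = 105.57 / 497.1390 ≈ 0.212

0.212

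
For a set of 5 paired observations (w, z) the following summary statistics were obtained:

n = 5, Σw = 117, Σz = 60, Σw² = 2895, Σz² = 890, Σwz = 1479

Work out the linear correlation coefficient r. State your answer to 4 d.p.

0.4588

r = (nΣwz − ΣwΣz) / √[(nΣw² − (Σw)²)(nΣz² − (Σz)²)]
Numerator: 5×1479 − 117×60 = 375
Denominator: √[(14475 − 13689)(4450 − 3600)] = √[786 × 850] = 817.3738
r = 375 / 817.3738 ≈ 0.4588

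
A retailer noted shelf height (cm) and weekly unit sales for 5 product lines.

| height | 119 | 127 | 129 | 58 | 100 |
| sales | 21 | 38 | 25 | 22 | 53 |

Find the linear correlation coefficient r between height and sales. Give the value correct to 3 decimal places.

n = 5, Σx = 533, Σy = 159, Σx² = 60295, Σy² = 5803, Σxy = 17126
nΣxy − ΣxΣy = 85630 − 84747 = 883
nΣx² − (Σx)² = 301475 − 284089 = 17386; nΣy² − (Σy)² = 29015 − 25281 = 3734
r = 883 / √(17386 × 3734) = 883 / 8057.2529 ≈ 0.110

0.110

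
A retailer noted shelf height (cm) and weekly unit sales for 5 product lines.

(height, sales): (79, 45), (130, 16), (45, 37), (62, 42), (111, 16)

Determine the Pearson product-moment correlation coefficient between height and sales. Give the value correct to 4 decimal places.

n = 5, Σx = 427, Σy = 156, Σx² = 41331, Σy² = 5670, Σxy = 11680
nΣxy − ΣxΣy = 58400 − 66612 = -8212
nΣx² − (Σx)² = 206655 − 182329 = 24326; nΣy² − (Σy)² = 28350 − 24336 = 4014
r = -8212 / √(24326 × 4014) = -8212 / 9881.5264 ≈ -0.8310

-0.8310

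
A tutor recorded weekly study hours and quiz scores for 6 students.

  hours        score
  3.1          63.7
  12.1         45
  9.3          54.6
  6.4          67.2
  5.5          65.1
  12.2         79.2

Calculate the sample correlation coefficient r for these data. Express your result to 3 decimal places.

n = 6, Σx = 48.6, Σy = 374.8, Σx² = 462.56, Σy² = 24090.34, Σxy = 3004.12
nΣxy − ΣxΣy = 18024.72 − 18215.28 = -190.56
nΣx² − (Σx)² = 2775.36 − 2361.96 = 413.4; nΣy² − (Σy)² = 144542.04 − 140475.04 = 4067
r = -190.56 / √(413.4 × 4067) = -190.56 / 1296.6487 ≈ -0.147

-0.147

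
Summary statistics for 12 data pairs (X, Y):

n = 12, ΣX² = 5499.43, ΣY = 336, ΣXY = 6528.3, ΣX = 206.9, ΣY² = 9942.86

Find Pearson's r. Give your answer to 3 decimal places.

r = (nΣXY − ΣXΣY) / √[(nΣX² − (ΣX)²)(nΣY² − (ΣY)²)]
Numerator: 12×6528.3 − 206.9×336 = 8821.2
Denominator: √[(65993.16 − 42807.61)(119314.32 − 112896)] = √[23185.55 × 6418.32] = 12198.8639
r = 8821.2 / 12198.8639 ≈ 0.723

0.723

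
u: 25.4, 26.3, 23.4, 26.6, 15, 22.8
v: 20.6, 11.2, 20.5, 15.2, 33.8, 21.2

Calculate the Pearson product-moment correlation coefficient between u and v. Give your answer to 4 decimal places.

-0.9442

n = 6, Σu = 139.5, Σv = 122.5, Σu² = 3336.81, Σv² = 2792.97, Σuv = 2692.18
nΣuv − ΣuΣv = 16153.08 − 17088.75 = -935.67
nΣu² − (Σu)² = 20020.86 − 19460.25 = 560.61; nΣv² − (Σv)² = 16757.82 − 15006.25 = 1751.57
r = -935.67 / √(560.61 × 1751.57) = -935.67 / 990.9327 ≈ -0.9442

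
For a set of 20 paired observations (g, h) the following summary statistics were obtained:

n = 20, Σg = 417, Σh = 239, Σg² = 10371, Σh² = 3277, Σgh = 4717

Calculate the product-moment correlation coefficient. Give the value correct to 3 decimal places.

r = (nΣgh − ΣgΣh) / √[(nΣg² − (Σg)²)(nΣh² − (Σh)²)]
Numerator: 20×4717 − 417×239 = -5323
Denominator: √[(207420 − 173889)(65540 − 57121)] = √[33531 × 8419] = 16801.7109
r = -5323 / 16801.7109 ≈ -0.317

-0.317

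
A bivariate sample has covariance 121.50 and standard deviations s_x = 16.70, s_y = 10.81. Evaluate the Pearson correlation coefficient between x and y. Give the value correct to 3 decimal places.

0.673

r = Cov(x,y) / (s_x · s_y) = 121.50 / (16.70 × 10.81)
  = 121.50 / 180.5270 ≈ 0.673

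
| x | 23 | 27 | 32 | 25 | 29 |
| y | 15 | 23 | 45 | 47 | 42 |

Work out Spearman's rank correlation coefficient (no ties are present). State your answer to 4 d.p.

0.4000

Rank x: 1, 3, 5, 2, 4
Rank y: 1, 2, 4, 5, 3
d = rank(x) − rank(y): 0, 1, 1, -3, 1; Σd² = 12
ρ = 1 − 6Σd² / [n(n²−1)] = 1 − 6×12 / (5×24) = 1 − 72/120 ≈ 0.4000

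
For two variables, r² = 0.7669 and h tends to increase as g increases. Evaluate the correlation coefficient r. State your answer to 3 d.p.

|r| = √0.7669 = 0.876
The association is positive, so r = 0.876.

0.876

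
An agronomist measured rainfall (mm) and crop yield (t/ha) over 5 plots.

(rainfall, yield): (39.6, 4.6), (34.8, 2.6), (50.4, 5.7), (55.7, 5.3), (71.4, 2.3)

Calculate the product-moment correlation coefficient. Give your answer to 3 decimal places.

n = 5, Σx = 251.9, Σy = 20.5, Σx² = 13519.81, Σy² = 93.79, Σxy = 1019.35
nΣxy − ΣxΣy = 5096.75 − 5163.95 = -67.2
nΣx² − (Σx)² = 67599.05 − 63453.61 = 4145.44; nΣy² − (Σy)² = 468.95 − 420.25 = 48.7
r = -67.2 / √(4145.44 × 48.7) = -67.2 / 449.3138 ≈ -0.150

-0.150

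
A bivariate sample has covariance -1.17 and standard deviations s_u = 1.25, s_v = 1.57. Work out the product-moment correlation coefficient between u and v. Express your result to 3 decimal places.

-0.596

r = Cov(u,v) / (s_u · s_v) = -1.17 / (1.25 × 1.57)
  = -1.17 / 1.9625 ≈ -0.596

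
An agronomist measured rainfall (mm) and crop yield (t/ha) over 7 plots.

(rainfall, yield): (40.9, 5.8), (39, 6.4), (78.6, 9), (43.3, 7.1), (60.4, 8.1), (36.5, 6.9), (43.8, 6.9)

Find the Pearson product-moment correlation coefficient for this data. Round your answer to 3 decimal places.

0.911

n = 7, Σx = 342.5, Σy = 50.2, Σx² = 18145.51, Σy² = 366.84, Σxy = 2544.96
nΣxy − ΣxΣy = 17814.72 − 17193.5 = 621.22
nΣx² − (Σx)² = 127018.57 − 117306.25 = 9712.32; nΣy² − (Σy)² = 2567.88 − 2520.04 = 47.84
r = 621.22 / √(9712.32 × 47.84) = 621.22 / 681.6432 ≈ 0.911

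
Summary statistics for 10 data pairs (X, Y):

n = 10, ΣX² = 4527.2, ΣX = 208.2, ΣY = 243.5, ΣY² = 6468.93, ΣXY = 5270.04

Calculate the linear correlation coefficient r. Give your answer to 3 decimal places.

0.622

r = (nΣXY − ΣXΣY) / √[(nΣX² − (ΣX)²)(nΣY² − (ΣY)²)]
Numerator: 10×5270.04 − 208.2×243.5 = 2003.7
Denominator: √[(45272 − 43347.24)(64689.3 − 59292.25)] = √[1924.76 × 5397.05] = 3223.0461
r = 2003.7 / 3223.0461 ≈ 0.622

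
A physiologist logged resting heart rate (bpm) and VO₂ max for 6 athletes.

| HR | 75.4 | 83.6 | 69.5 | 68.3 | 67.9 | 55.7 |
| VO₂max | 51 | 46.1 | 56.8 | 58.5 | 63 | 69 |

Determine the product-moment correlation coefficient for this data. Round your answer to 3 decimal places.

n = 6, Σx = 420.4, Σy = 344.4, Σx² = 29882.16, Σy² = 20104.7, Σxy = 23763.51
nΣxy − ΣxΣy = 142581.06 − 144785.76 = -2204.7
nΣx² − (Σx)² = 179292.96 − 176736.16 = 2556.8; nΣy² − (Σy)² = 120628.2 − 118611.36 = 2016.84
r = -2204.7 / √(2556.8 × 2016.84) = -2204.7 / 2270.8273 ≈ -0.971

-0.971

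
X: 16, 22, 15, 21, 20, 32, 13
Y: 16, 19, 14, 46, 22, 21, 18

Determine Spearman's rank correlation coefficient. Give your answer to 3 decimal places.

Rank X: 3, 6, 2, 5, 4, 7, 1
Rank Y: 2, 4, 1, 7, 6, 5, 3
d = rank(X) − rank(Y): 1, 2, 1, -2, -2, 2, -2; Σd² = 22
ρ = 1 − 6Σd² / [n(n²−1)] = 1 − 6×22 / (7×48) = 1 − 132/336 ≈ 0.607

0.607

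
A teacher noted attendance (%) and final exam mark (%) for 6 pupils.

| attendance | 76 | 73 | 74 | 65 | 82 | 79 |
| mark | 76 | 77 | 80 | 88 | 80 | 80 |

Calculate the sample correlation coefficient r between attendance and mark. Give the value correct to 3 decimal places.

-0.632

n = 6, Σx = 449, Σy = 481, Σx² = 33771, Σy² = 38649, Σxy = 35917
nΣxy − ΣxΣy = 215502 − 215969 = -467
nΣx² − (Σx)² = 202626 − 201601 = 1025; nΣy² − (Σy)² = 231894 − 231361 = 533
r = -467 / √(1025 × 533) = -467 / 739.1380 ≈ -0.632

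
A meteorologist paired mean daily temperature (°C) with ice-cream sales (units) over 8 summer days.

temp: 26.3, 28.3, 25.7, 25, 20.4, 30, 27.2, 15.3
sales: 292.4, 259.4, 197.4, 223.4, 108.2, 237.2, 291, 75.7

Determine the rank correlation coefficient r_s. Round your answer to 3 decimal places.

0.738

Rank temp: 5, 7, 4, 3, 2, 8, 6, 1
Rank sales: 8, 6, 3, 4, 2, 5, 7, 1
d = rank(temp) − rank(sales): -3, 1, 1, -1, 0, 3, -1, 0; Σd² = 22
ρ = 1 − 6Σd² / [n(n²−1)] = 1 − 6×22 / (8×63) = 1 − 132/504 ≈ 0.738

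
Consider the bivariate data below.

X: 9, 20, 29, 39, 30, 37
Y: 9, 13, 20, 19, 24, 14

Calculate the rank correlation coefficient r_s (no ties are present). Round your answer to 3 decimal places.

0.543

Rank X: 1, 2, 3, 6, 4, 5
Rank Y: 1, 2, 5, 4, 6, 3
d = rank(X) − rank(Y): 0, 0, -2, 2, -2, 2; Σd² = 16
ρ = 1 − 6Σd² / [n(n²−1)] = 1 − 6×16 / (6×35) = 1 − 96/210 ≈ 0.543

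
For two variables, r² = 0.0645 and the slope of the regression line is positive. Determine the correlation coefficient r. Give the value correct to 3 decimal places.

0.254

|r| = √0.0645 = 0.254
The association is positive, so r = 0.254.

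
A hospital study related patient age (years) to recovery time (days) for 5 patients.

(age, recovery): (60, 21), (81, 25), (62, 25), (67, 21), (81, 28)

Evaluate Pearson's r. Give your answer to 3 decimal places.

0.704

n = 5, Σx = 351, Σy = 120, Σx² = 25055, Σy² = 2916, Σxy = 8510
nΣxy − ΣxΣy = 42550 − 42120 = 430
nΣx² − (Σx)² = 125275 − 123201 = 2074; nΣy² − (Σy)² = 14580 − 14400 = 180
r = 430 / √(2074 × 180) = 430 / 610.9992 ≈ 0.704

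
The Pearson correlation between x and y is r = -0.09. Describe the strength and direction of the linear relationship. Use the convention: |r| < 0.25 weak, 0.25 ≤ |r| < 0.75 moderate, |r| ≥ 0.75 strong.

r = -0.09 < 0 so the relationship is negative.
|r| = 0.09, which falls in the weak range.

weak negative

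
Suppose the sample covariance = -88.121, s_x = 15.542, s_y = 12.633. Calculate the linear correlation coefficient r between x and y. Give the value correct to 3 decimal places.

-0.449

r = Cov(x,y) / (s_x · s_y) = -88.121 / (15.542 × 12.633)
  = -88.121 / 196.3421 ≈ -0.449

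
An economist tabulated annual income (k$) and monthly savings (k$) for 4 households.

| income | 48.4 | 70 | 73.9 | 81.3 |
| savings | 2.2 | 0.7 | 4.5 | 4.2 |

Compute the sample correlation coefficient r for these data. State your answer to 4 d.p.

0.4758

n = 4, Σx = 273.6, Σy = 11.6, Σx² = 19313.46, Σy² = 43.22, Σxy = 829.49
nΣxy − ΣxΣy = 3317.96 − 3173.76 = 144.2
nΣx² − (Σx)² = 77253.84 − 74856.96 = 2396.88; nΣy² − (Σy)² = 172.88 − 134.56 = 38.32
r = 144.2 / √(2396.88 × 38.32) = 144.2 / 303.0651 ≈ 0.4758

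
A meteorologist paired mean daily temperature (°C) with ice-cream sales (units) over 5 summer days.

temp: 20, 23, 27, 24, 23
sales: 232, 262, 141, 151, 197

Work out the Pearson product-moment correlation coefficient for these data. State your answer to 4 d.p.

-0.7206

n = 5, Σx = 117, Σy = 983, Σx² = 2763, Σy² = 203959, Σxy = 22628
nΣxy − ΣxΣy = 113140 − 115011 = -1871
nΣx² − (Σx)² = 13815 − 13689 = 126; nΣy² − (Σy)² = 1019795 − 966289 = 53506
r = -1871 / √(126 × 53506) = -1871 / 2596.4892 ≈ -0.7206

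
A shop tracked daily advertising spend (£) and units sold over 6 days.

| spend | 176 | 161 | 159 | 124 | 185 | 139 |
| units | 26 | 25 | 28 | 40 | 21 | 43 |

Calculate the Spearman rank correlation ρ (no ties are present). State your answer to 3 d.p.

Rank spend: 5, 4, 3, 1, 6, 2
Rank units: 3, 2, 4, 5, 1, 6
d = rank(spend) − rank(units): 2, 2, -1, -4, 5, -4; Σd² = 66
ρ = 1 − 6Σd² / [n(n²−1)] = 1 − 6×66 / (6×35) = 1 − 396/210 ≈ -0.886

-0.886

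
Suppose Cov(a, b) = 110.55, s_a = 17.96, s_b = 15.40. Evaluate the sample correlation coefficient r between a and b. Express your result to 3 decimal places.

0.400

r = Cov(a,b) / (s_a · s_b) = 110.55 / (17.96 × 15.40)
  = 110.55 / 276.5840 ≈ 0.400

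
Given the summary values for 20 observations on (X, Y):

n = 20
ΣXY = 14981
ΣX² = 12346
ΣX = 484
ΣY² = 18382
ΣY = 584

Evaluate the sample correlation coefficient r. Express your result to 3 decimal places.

r = (nΣXY − ΣXΣY) / √[(nΣX² − (ΣX)²)(nΣY² − (ΣY)²)]
Numerator: 20×14981 − 484×584 = 16964
Denominator: √[(246920 − 234256)(367640 − 341056)] = √[12664 × 26584] = 18348.2908
r = 16964 / 18348.2908 ≈ 0.925

0.925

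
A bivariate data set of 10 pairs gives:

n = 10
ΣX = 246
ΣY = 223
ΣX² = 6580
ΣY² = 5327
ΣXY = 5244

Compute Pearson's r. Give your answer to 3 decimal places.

r = (nΣXY − ΣXΣY) / √[(nΣX² − (ΣX)²)(nΣY² − (ΣY)²)]
Numerator: 10×5244 − 246×223 = -2418
Denominator: √[(65800 − 60516)(53270 − 49729)] = √[5284 × 3541] = 4325.5802
r = -2418 / 4325.5802 ≈ -0.559

-0.559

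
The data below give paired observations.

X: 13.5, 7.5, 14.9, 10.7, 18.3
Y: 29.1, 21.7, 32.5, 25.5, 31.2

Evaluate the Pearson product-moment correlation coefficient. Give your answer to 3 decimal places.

n = 5, ΣX = 64.9, ΣY = 140, ΣX² = 909.89, ΣY² = 3997.64, ΣXY = 1883.66
nΣXY − ΣXΣY = 9418.3 − 9086 = 332.3
nΣX² − (ΣX)² = 4549.45 − 4212.01 = 337.44; nΣY² − (ΣY)² = 19988.2 − 19600 = 388.2
r = 332.3 / √(337.44 × 388.2) = 332.3 / 361.9312 ≈ 0.918

0.918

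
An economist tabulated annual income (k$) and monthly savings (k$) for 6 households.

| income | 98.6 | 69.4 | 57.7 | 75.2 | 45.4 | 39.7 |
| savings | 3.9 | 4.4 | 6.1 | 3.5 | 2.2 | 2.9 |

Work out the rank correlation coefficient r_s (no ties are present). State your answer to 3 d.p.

0.429

Rank income: 6, 4, 3, 5, 2, 1
Rank savings: 4, 5, 6, 3, 1, 2
d = rank(income) − rank(savings): 2, -1, -3, 2, 1, -1; Σd² = 20
ρ = 1 − 6Σd² / [n(n²−1)] = 1 − 6×20 / (6×35) = 1 − 120/210 ≈ 0.429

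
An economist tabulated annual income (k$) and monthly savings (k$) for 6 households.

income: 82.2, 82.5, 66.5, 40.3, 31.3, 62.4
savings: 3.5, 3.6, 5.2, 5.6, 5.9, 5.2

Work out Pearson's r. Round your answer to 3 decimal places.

-0.914

n = 6, Σx = 365.2, Σy = 29, Σx² = 24482.88, Σy² = 145.46, Σxy = 1665.33
nΣxy − ΣxΣy = 9991.98 − 10590.8 = -598.82
nΣx² − (Σx)² = 146897.28 − 133371.04 = 13526.24; nΣy² − (Σy)² = 872.76 − 841 = 31.76
r = -598.82 / √(13526.24 × 31.76) = -598.82 / 655.4337 ≈ -0.914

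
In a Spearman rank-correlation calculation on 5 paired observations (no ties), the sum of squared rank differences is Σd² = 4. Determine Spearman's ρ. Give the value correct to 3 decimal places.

ρ = 1 − 6Σd² / [n(n²−1)] = 1 − 6×4 / (5×24)
  = 1 − 24/120 = 1 − 0.2000 ≈ 0.800

0.800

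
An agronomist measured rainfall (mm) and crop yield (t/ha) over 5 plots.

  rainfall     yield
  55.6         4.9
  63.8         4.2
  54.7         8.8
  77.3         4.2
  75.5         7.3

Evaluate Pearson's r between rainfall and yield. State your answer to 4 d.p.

n = 5, Σx = 326.9, Σy = 29.4, Σx² = 21829.43, Σy² = 190.02, Σxy = 1897.57
nΣxy − ΣxΣy = 9487.85 − 9610.86 = -123.01
nΣx² − (Σx)² = 109147.15 − 106863.61 = 2283.54; nΣy² − (Σy)² = 950.1 − 864.36 = 85.74
r = -123.01 / √(2283.54 × 85.74) = -123.01 / 442.4825 ≈ -0.2780

-0.2780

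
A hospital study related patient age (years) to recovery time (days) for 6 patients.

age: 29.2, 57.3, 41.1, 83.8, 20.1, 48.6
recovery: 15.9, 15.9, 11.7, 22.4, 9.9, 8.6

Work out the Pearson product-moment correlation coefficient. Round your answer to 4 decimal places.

0.7169

n = 6, Σx = 280.1, Σy = 84.4, Σx² = 15613.55, Σy² = 1316.24, Σxy = 4350.29
nΣxy − ΣxΣy = 26101.74 − 23640.44 = 2461.3
nΣx² − (Σx)² = 93681.3 − 78456.01 = 15225.29; nΣy² − (Σy)² = 7897.44 − 7123.36 = 774.08
r = 2461.3 / √(15225.29 × 774.08) = 2461.3 / 3433.0151 ≈ 0.7169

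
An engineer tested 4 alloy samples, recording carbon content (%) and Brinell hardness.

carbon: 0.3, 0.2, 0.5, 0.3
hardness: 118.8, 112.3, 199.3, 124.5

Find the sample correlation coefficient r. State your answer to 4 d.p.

n = 4, Σx = 1.3, Σy = 554.9, Σx² = 0.47, Σy² = 81945.47, Σxy = 195.1
nΣxy − ΣxΣy = 780.4 − 721.37 = 59.03
nΣx² − (Σx)² = 1.88 − 1.69 = 0.19; nΣy² − (Σy)² = 327781.88 − 307914.01 = 19867.87
r = 59.03 / √(0.19 × 19867.87) = 59.03 / 61.4402 ≈ 0.9608

0.9608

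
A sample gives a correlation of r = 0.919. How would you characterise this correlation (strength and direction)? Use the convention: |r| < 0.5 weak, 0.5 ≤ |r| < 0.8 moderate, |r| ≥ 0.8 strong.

r = 0.919 > 0 so the relationship is positive.
|r| = 0.919, which falls in the strong range.

strong positive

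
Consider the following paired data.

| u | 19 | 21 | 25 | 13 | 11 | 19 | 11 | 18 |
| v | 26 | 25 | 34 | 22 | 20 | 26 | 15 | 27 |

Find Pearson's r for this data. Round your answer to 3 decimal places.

0.920

n = 8, Σu = 137, Σv = 195, Σu² = 2523, Σv² = 4971, Σuv = 3520
nΣuv − ΣuΣv = 28160 − 26715 = 1445
nΣu² − (Σu)² = 20184 − 18769 = 1415; nΣv² − (Σv)² = 39768 − 38025 = 1743
r = 1445 / √(1415 × 1743) = 1445 / 1570.4601 ≈ 0.920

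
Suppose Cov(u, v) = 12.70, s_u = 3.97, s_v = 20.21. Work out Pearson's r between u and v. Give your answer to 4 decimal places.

r = Cov(u,v) / (s_u · s_v) = 12.70 / (3.97 × 20.21)
  = 12.70 / 80.2337 ≈ 0.1583

0.1583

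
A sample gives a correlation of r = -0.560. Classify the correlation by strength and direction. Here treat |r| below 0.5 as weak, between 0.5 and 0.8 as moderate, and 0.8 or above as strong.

moderate negative

r = -0.560 < 0 so the relationship is negative.
|r| = 0.560, which falls in the moderate range.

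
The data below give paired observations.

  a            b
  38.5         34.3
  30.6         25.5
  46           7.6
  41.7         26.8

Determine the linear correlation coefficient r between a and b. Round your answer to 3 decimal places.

-0.564

n = 4, Σa = 156.8, Σb = 94.2, Σa² = 6273.5, Σb² = 2602.74, Σab = 3568.01
nΣab − ΣaΣb = 14272.04 − 14770.56 = -498.52
nΣa² − (Σa)² = 25094 − 24586.24 = 507.76; nΣb² − (Σb)² = 10410.96 − 8873.64 = 1537.32
r = -498.52 / √(507.76 × 1537.32) = -498.52 / 883.5098 ≈ -0.564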